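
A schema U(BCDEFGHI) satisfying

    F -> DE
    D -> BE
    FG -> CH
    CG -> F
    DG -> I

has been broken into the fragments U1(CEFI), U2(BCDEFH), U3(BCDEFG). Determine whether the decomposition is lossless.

Chase test. Columns are BCDEFGHI; row i has aⱼ where attribute j ∈ Ui, else bᵢⱼ.
Initial tableau (one row per fragment):
  row 1: b11 a2 b13 a4 a5 b16 b17 a8
  row 2: a1 a2 a3 a4 a5 b26 a7 b28
  row 3: a1 a2 a3 a4 a5 a6 b37 b38
Rows 1 and 2 agree on F; apply F→DE and equate their DE entries.
Rows 1 and 2 agree on D; apply D→BE and equate their BE entries.
No row becomes fully distinguished — the join is lossy.

No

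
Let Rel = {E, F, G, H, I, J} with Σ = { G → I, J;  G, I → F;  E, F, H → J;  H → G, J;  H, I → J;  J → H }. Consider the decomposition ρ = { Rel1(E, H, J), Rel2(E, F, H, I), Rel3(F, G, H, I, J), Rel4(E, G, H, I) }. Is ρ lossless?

Chase test. Columns are E, F, G, H, I, J; row i has aⱼ where attribute j ∈ Reli, else bᵢⱼ.
Initial tableau (one row per fragment):
  row 1: a1 b12 b13 a4 b15 a6
  row 2: a1 a2 b23 a4 a5 b26
  row 3: b31 a2 a3 a4 a5 a6
  row 4: a1 b42 a3 a4 a5 b46
Rows 3 and 4 agree on G; apply G→I, J and equate their I, J entries.
Rows 3 and 4 agree on G, I; apply G, I→F and equate their F entries.
Rows 2 and 4 agree on E, F, H; apply E, F, H→J and equate their J entries.
Rows 1 and 2 agree on H; apply H→G, J and equate their G, J entries.
Rows 1 and 3 agree on H; apply H→G, J and equate their G, J entries.
Rows 1 and 2 agree on G; apply G→I, J and equate their I, J entries.
Rows 1 and 2 agree on G, I; apply G, I→F and equate their F entries.
Row 1 is now all distinguished symbols — the join is lossless.

Yes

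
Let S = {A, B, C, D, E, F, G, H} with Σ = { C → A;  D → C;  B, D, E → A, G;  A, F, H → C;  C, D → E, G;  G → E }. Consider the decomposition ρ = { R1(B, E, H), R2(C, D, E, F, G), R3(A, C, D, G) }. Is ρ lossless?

Chase test. Columns are A, B, C, D, E, F, G, H; row i has aⱼ where attribute j ∈ Ri, else bᵢⱼ.
Initial tableau (one row per fragment):
  row 1: b11 a2 b13 b14 a5 b16 b17 a8
  row 2: b21 b22 a3 a4 a5 a6 a7 b28
  row 3: a1 b32 a3 a4 b35 b36 a7 b38
Rows 2 and 3 agree on C; apply C→A and equate their A entries.
Rows 2 and 3 agree on C, D; apply C, D→E, G and equate their E, G entries.
No row becomes fully distinguished — the join is lossy.

No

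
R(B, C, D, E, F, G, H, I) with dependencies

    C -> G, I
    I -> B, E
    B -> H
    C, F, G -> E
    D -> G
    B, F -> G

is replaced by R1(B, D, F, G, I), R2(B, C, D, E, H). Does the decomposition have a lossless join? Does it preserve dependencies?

lossy and not dependency-preserving

Lossless test: (B, D)⁺ = {B, D, G, H}, which is a superkey of neither fragment — lossy.
Dependency preservation: the restricted closure of {C} across the fragments never reaches {G, I}, so C → G, I cannot be enforced without a join — not preserved.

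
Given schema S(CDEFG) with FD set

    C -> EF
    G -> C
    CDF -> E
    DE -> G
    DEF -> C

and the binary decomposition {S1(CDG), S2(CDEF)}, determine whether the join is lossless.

Yes

Common attributes: S1 ∩ S2 = {CD}.
Closure of {CD}: C → EF applies, adding EF; DE → G applies, adding G. So (CD)⁺ = {CDEFG}.
This closure contains every attribute of S1, so S1 ∩ S2 → S1. The join is lossless.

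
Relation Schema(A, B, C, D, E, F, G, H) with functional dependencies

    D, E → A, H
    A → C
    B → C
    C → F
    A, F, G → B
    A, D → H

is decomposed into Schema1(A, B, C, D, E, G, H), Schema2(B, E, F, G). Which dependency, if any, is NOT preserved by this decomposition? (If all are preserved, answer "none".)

Check C → F: no single fragment contains all of {C, F}, and the restricted closure of {C} across the fragments never reaches {F}.
D, E → A, H is preserved.
A → C is preserved.
B → C is preserved.
A, F, G → B is preserved.
A, D → H is preserved.

C → F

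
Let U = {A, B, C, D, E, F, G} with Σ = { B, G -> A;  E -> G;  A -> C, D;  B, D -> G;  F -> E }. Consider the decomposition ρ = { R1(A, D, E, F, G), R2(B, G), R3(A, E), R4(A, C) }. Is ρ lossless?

Chase test. Columns are A, B, C, D, E, F, G; row i has aⱼ where attribute j ∈ Ri, else bᵢⱼ.
Initial tableau (one row per fragment):
  row 1: a1 b12 b13 a4 a5 a6 a7
  row 2: b21 a2 b23 b24 b25 b26 a7
  row 3: a1 b32 b33 b34 a5 b36 b37
  row 4: a1 b42 a3 b44 b45 b46 b47
Rows 1 and 3 agree on E; apply E→G and equate their G entries.
Rows 1 and 3 agree on A; apply A→C, D and equate their C, D entries.
Rows 1 and 4 agree on A; apply A→C, D and equate their C, D entries.
No row becomes fully distinguished — the join is lossy.

No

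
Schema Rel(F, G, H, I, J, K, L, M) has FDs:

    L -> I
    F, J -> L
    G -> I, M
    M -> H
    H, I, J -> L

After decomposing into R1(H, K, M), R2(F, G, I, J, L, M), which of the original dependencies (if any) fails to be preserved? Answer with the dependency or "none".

Check H, I, J → L: no single fragment contains all of {H, I, J, L}, and the restricted closure of {H, I, J} across the fragments never reaches {L}.
L → I is preserved.
F, J → L is preserved.
G → I, M is preserved.
M → H is preserved.

H, I, J -> L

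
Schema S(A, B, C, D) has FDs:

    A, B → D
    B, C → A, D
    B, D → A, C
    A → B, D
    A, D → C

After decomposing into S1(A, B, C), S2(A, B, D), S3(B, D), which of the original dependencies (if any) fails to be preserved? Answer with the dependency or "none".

none

A, B → D lies within S2.
B, C → A, D: restricted closure across fragments reaches A, D.
B, D → A, C: restricted closure across fragments reaches A, C.
A → B, D lies within S2.
A, D → C: restricted closure across fragments reaches C.
Every dependency is enforceable on the fragments, so the decomposition is dependency-preserving.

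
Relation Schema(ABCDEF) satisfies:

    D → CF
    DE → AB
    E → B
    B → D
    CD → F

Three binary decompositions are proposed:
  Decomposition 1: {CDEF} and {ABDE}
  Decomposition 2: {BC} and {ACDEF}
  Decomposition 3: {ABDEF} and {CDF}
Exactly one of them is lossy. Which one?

Decomposition 1: common = {DE}, closure = {ABCDEF} → lossless.
Decomposition 2: common = {C}, closure = {C} → lossy.
Decomposition 3: common = {DF}, closure = {CDF} → lossless.

Decomposition 2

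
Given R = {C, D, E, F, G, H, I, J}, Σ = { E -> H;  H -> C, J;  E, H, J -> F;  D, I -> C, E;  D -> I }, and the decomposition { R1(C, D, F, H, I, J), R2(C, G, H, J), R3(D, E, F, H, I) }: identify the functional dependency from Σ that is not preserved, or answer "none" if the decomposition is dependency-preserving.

none

E → H lies within R3.
H → C, J lies within R1.
E, H, J → F: restricted closure across fragments reaches F.
D, I → C, E: restricted closure across fragments reaches C, E.
D → I lies within R1.
Every dependency is enforceable on the fragments, so the decomposition is dependency-preserving.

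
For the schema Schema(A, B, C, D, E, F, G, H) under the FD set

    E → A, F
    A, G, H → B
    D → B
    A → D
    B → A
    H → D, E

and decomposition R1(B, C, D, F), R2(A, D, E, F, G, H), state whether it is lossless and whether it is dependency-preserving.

Lossless test: (D, F)⁺ = {A, B, D, F}, which is a superkey of neither fragment — lossy.
Dependency preservation: A, G, H → B; B → A are not contained in any single fragment, but the restricted closure of each left-hand side across the fragments still reaches the right-hand side; the remaining FDs each lie inside some fragment. All dependencies are preserved.

lossy but dependency-preserving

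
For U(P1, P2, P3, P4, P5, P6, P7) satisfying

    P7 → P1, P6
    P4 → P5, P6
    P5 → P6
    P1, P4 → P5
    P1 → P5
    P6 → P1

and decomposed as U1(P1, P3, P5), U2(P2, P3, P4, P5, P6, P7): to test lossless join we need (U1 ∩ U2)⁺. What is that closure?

U1 ∩ U2 = {P3, P5}.
P5 → P6 applies, adding P6
P6 → P1 applies, adding P1
Closure: {P1, P3, P5, P6}.

P1, P3, P5, P6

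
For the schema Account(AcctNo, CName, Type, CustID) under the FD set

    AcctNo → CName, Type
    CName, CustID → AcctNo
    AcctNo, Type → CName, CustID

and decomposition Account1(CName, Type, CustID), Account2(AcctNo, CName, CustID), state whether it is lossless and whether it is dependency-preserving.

lossless and dependency-preserving

Lossless test: (CName, CustID)⁺ = {AcctNo, CName, Type, CustID}, which contains all of one fragment — lossless.
Dependency preservation: AcctNo → CName, Type; AcctNo, Type → CName, CustID are not contained in any single fragment, but the restricted closure of each left-hand side across the fragments still reaches the right-hand side; the remaining FDs each lie inside some fragment. All dependencies are preserved.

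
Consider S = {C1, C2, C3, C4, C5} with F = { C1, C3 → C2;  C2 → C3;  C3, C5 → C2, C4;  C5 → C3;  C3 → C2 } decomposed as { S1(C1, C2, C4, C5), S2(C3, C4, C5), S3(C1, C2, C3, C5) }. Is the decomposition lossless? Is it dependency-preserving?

lossless and dependency-preserving

Lossless test (chase): Rows 1 and 3 agree on C2; apply C2→C3 and equate their C3 entries. Rows 1 and 2 agree on C3, C5; apply C3, C5→C2, C4 and equate their C2, C4 entries. Rows 1 and 3 agree on C3, C5; apply C3, C5→C2, C4 and equate their C2, C4 entries. Row 1 is now all distinguished symbols — the join is lossless.
Dependency preservation: C3, C5 → C2, C4 is not contained in any single fragment, but the restricted closure of its left-hand side across the fragments still reaches the right-hand side; the remaining FDs each lie inside some fragment. All dependencies are preserved.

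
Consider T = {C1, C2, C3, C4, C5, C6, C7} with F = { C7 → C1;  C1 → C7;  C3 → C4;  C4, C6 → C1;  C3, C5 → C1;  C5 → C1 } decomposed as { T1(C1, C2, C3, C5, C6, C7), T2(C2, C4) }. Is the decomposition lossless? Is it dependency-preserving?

lossy and not dependency-preserving

Lossless test: (C2)⁺ = {C2}, which is a superkey of neither fragment — lossy.
Dependency preservation: the restricted closure of {C3} across the fragments never reaches {C4}, so C3 → C4 cannot be enforced without a join — not preserved.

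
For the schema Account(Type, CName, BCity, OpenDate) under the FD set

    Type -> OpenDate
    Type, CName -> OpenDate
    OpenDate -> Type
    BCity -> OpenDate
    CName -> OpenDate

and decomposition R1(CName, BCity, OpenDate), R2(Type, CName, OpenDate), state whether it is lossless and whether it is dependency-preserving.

Lossless test: (CName, OpenDate)⁺ = {Type, CName, OpenDate}, which contains all of one fragment — lossless.
Dependency preservation: every FD's attributes lie within a single fragment, so each can be enforced locally — preserved.

lossless and dependency-preserving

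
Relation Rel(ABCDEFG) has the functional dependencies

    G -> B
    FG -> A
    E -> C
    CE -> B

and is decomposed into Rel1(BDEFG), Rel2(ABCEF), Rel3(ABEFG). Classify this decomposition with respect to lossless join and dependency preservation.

Lossless test (chase): Rows 1 and 3 agree on FG; apply FG→A and equate their A entries. Rows 1 and 2 agree on E; apply E→C and equate their C entries. Rows 1 and 3 agree on E; apply E→C and equate their C entries. Row 1 is now all distinguished symbols — the join is lossless.
Dependency preservation: every FD's attributes lie within a single fragment, so each can be enforced locally — preserved.

lossless and dependency-preserving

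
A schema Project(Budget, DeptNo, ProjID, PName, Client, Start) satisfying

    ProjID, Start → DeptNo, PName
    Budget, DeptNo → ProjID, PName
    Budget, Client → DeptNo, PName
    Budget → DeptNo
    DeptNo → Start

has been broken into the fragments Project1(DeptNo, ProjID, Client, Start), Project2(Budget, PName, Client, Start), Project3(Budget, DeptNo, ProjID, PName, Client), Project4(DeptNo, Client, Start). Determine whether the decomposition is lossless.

Yes

Chase test. Columns are Budget, DeptNo, ProjID, PName, Client, Start; row i has aⱼ where attribute j ∈ Projecti, else bᵢⱼ.
Initial tableau (one row per fragment):
  row 1: b11 a2 a3 b14 a5 a6
  row 2: a1 b22 b23 a4 a5 a6
  row 3: a1 a2 a3 a4 a5 b36
  row 4: b41 a2 b43 b44 a5 a6
Rows 2 and 3 agree on Budget, Client; apply Budget, Client→DeptNo, PName and equate their DeptNo, PName entries.
Rows 1 and 3 agree on DeptNo; apply DeptNo→Start and equate their Start entries.
Rows 1 and 3 agree on ProjID, Start; apply ProjID, Start→DeptNo, PName and equate their DeptNo, PName entries.
Rows 2 and 3 agree on Budget, DeptNo; apply Budget, DeptNo→ProjID, PName and equate their ProjID, PName entries.
Row 2 is now all distinguished symbols — the join is lossless.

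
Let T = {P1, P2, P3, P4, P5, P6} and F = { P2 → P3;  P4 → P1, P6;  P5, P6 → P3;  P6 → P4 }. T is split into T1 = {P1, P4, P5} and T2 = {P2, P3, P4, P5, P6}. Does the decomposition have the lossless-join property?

Common attributes: T1 ∩ T2 = {P4, P5}.
Closure of {P4, P5}: P4 → P1, P6 applies, adding P1, P6; P5, P6 → P3 applies, adding P3. So (P4, P5)⁺ = {P1, P3, P4, P5, P6}.
This closure contains every attribute of T1, so T1 ∩ T2 → T1. The join is lossless.

Yes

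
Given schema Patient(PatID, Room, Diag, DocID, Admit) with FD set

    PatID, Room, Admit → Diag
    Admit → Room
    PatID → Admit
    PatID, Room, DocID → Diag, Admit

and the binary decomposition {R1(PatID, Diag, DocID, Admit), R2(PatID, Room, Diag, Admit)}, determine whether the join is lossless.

Common attributes: R1 ∩ R2 = {PatID, Diag, Admit}.
Closure of {PatID, Diag, Admit}: Admit → Room applies, adding Room. So (PatID, Diag, Admit)⁺ = {PatID, Room, Diag, Admit}.
This closure contains every attribute of R2, so R1 ∩ R2 → R2. The join is lossless.

Yes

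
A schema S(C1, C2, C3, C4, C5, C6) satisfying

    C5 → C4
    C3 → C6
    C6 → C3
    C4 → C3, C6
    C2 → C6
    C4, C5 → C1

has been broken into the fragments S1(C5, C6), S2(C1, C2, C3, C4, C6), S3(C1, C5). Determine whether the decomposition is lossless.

No

Chase test. Columns are C1, C2, C3, C4, C5, C6; row i has aⱼ where attribute j ∈ Si, else bᵢⱼ.
Initial tableau (one row per fragment):
  row 1: b11 b12 b13 b14 a5 a6
  row 2: a1 a2 a3 a4 b25 a6
  row 3: a1 b32 b33 b34 a5 b36
Rows 1 and 3 agree on C5; apply C5→C4 and equate their C4 entries.
Rows 1 and 2 agree on C6; apply C6→C3 and equate their C3 entries.
Rows 1 and 3 agree on C4; apply C4→C3, C6 and equate their C3, C6 entries.
Rows 1 and 3 agree on C4, C5; apply C4, C5→C1 and equate their C1 entries.
No row becomes fully distinguished — the join is lossy.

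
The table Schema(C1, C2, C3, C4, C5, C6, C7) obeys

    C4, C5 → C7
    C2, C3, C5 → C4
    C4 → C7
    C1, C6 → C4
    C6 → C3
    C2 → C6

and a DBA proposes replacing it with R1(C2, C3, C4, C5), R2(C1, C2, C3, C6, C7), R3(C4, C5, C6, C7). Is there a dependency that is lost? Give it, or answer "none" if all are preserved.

Check C1, C6 → C4: no single fragment contains all of {C1, C4, C6}, and the restricted closure of {C1, C6} across the fragments never reaches {C4}.
C4, C5 → C7 is preserved.
C2, C3, C5 → C4 is preserved.
C4 → C7 is preserved.
C6 → C3 is preserved.
C2 → C6 is preserved.

C1, C6 → C4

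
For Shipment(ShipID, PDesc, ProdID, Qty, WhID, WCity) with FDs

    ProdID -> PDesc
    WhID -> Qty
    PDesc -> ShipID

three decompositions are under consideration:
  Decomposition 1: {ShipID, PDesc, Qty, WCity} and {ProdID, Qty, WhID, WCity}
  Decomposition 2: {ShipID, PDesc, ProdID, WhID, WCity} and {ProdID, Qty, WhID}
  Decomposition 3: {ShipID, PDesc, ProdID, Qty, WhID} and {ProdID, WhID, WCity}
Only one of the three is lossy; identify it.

Decomposition 1

Decomposition 1: common = {Qty, WCity}, closure = {Qty, WCity} → lossy.
Decomposition 2: common = {ProdID, WhID}, closure = {ShipID, PDesc, ProdID, Qty, WhID} → lossless.
Decomposition 3: common = {ProdID, WhID}, closure = {ShipID, PDesc, ProdID, Qty, WhID} → lossless.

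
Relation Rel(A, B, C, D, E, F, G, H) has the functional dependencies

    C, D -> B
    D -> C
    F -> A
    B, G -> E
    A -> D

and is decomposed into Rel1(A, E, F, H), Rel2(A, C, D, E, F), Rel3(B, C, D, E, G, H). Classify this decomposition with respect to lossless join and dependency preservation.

Lossless test (chase): Rows 2 and 3 agree on C, D; apply C, D→B and equate their B entries. Rows 1 and 2 agree on A; apply A→D and equate their D entries. Rows 1 and 2 agree on D; apply D→C and equate their C entries. Rows 1 and 2 agree on C, D; apply C, D→B and equate their B entries. No row becomes fully distinguished — the join is lossy.
Dependency preservation: every FD's attributes lie within a single fragment, so each can be enforced locally — preserved.

lossy but dependency-preserving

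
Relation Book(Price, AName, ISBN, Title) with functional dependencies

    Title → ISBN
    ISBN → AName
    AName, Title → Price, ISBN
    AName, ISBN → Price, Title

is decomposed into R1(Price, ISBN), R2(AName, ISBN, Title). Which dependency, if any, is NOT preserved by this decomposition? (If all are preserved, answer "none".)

none

Title → ISBN lies within R2.
ISBN → AName lies within R2.
AName, Title → Price, ISBN: restricted closure across fragments reaches Price, ISBN.
AName, ISBN → Price, Title: restricted closure across fragments reaches Price, Title.
Every dependency is enforceable on the fragments, so the decomposition is dependency-preserving.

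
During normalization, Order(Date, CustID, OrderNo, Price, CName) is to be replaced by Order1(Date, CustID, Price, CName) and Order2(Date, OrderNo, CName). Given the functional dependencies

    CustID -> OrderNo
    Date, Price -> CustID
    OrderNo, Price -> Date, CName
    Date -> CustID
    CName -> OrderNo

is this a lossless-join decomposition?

Common attributes: Order1 ∩ Order2 = {Date, CName}.
Closure of {Date, CName}: Date → CustID applies, adding CustID; CName → OrderNo applies, adding OrderNo. So (Date, CName)⁺ = {Date, CustID, OrderNo, CName}.
This closure contains every attribute of Order2, so Order1 ∩ Order2 → Order2. The join is lossless.

Yes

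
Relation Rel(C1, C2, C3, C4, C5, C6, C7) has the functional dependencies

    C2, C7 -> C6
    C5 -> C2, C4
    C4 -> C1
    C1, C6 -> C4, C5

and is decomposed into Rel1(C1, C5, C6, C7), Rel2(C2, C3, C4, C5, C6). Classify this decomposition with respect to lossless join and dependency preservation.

lossy and not dependency-preserving

Lossless test: (C5, C6)⁺ = {C1, C2, C4, C5, C6}, which is a superkey of neither fragment — lossy.
Dependency preservation: the restricted closure of {C2, C7} across the fragments never reaches {C6}, so C2, C7 → C6 cannot be enforced without a join — not preserved.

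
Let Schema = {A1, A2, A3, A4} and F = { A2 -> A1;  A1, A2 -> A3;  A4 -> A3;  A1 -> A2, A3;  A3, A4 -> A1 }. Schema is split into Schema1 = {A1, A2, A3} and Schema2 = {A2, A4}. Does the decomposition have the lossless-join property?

Yes

Common attributes: Schema1 ∩ Schema2 = {A2}.
Closure of {A2}: A2 → A1 applies, adding A1; A1, A2 → A3 applies, adding A3. So (A2)⁺ = {A1, A2, A3}.
This closure contains every attribute of Schema1, so Schema1 ∩ Schema2 → Schema1. The join is lossless.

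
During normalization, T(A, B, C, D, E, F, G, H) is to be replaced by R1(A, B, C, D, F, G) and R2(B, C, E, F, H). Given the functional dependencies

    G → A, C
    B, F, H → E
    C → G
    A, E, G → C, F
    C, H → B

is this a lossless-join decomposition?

No

Common attributes: R1 ∩ R2 = {B, C, F}.
Closure of {B, C, F}: C → G applies, adding G; G → A, C applies, adding A. So (B, C, F)⁺ = {A, B, C, F, G}.
The closure contains neither all of R1 = {A, B, C, D, F, G} nor all of R2 = {B, C, E, F, H}, so the common attributes are not a superkey of either fragment. The join is lossy.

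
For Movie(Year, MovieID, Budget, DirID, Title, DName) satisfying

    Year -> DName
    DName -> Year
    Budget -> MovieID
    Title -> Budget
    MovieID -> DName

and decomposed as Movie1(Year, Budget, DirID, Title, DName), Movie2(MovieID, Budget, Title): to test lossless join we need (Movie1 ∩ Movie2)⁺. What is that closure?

Year, MovieID, Budget, Title, DName

Movie1 ∩ Movie2 = {Budget, Title}.
Budget → MovieID applies, adding MovieID
MovieID → DName applies, adding DName
DName → Year applies, adding Year
Closure: {Year, MovieID, Budget, Title, DName}.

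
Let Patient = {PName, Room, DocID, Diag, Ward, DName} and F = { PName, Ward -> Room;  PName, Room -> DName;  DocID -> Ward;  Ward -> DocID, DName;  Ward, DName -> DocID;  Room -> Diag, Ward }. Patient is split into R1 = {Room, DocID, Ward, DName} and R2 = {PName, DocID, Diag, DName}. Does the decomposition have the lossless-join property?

Common attributes: R1 ∩ R2 = {DocID, DName}.
Closure of {DocID, DName}: DocID → Ward applies, adding Ward. So (DocID, DName)⁺ = {DocID, Ward, DName}.
The closure contains neither all of R1 = {Room, DocID, Ward, DName} nor all of R2 = {PName, DocID, Diag, DName}, so the common attributes are not a superkey of either fragment. The join is lossy.

No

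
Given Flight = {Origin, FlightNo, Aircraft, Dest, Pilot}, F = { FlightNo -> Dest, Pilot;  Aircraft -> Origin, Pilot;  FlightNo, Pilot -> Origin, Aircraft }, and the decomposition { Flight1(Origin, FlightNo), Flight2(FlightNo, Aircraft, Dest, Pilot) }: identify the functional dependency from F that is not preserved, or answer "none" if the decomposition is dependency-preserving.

Aircraft -> Origin, Pilot

Check Aircraft → Origin, Pilot: no single fragment contains all of {Origin, Aircraft, Pilot}, and the restricted closure of {Aircraft} across the fragments never reaches {Origin, Pilot}.
FlightNo → Dest, Pilot is preserved.
FlightNo, Pilot → Origin, Aircraft is preserved.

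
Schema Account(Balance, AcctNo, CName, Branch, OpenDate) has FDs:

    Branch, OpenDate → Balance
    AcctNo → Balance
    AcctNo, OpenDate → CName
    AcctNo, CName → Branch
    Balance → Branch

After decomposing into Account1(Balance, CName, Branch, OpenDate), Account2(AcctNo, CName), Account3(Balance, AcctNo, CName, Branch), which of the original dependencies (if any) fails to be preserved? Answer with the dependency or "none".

AcctNo, OpenDate → CName

Check AcctNo, OpenDate → CName: no single fragment contains all of {AcctNo, CName, OpenDate}, and the restricted closure of {AcctNo, OpenDate} across the fragments never reaches {CName}.
Branch, OpenDate → Balance is preserved.
AcctNo → Balance is preserved.
AcctNo, CName → Branch is preserved.
Balance → Branch is preserved.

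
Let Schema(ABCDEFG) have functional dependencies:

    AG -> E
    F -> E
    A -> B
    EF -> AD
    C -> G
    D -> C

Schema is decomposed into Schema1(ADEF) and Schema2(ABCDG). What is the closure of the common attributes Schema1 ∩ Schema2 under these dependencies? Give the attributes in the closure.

Schema1 ∩ Schema2 = {AD}.
A → B applies, adding B
D → C applies, adding C
C → G applies, adding G
AG → E applies, adding E
Closure: {ABCDEG}.

ABCDEG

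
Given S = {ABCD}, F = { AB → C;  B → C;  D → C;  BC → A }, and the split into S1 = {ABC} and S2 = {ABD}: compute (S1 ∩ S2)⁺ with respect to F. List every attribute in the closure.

ABC

S1 ∩ S2 = {AB}.
AB → C applies, adding C
Closure: {ABC}.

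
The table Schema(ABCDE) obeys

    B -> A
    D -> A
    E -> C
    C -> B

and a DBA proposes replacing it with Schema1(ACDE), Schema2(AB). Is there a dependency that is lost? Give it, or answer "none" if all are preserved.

Check C → B: no single fragment contains all of {BC}, and the restricted closure of {C} across the fragments never reaches {B}.
B → A is preserved.
D → A is preserved.
E → C is preserved.

C -> B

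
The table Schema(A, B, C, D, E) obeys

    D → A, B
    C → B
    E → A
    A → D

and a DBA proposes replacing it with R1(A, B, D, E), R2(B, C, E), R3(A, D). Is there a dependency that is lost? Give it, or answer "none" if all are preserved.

D → A, B lies within R1.
C → B lies within R2.
E → A lies within R1.
A → D lies within R1.
Every dependency is enforceable on the fragments, so the decomposition is dependency-preserving.

none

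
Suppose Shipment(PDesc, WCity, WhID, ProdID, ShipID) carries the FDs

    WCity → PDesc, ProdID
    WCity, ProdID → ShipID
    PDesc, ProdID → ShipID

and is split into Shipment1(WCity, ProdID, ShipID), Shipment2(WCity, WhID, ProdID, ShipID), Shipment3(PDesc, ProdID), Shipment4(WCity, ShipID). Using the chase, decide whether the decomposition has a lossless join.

No

Chase test. Columns are PDesc, WCity, WhID, ProdID, ShipID; row i has aⱼ where attribute j ∈ Shipmenti, else bᵢⱼ.
Initial tableau (one row per fragment):
  row 1: b11 a2 b13 a4 a5
  row 2: b21 a2 a3 a4 a5
  row 3: a1 b32 b33 a4 b35
  row 4: b41 a2 b43 b44 a5
Rows 1 and 2 agree on WCity; apply WCity→PDesc, ProdID and equate their PDesc, ProdID entries.
Rows 1 and 4 agree on WCity; apply WCity→PDesc, ProdID and equate their PDesc, ProdID entries.
No row becomes fully distinguished — the join is lossy.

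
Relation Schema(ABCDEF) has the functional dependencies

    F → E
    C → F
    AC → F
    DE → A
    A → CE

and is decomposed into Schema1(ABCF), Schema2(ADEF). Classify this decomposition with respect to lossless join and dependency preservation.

lossy but dependency-preserving

Lossless test: (AF)⁺ = {ACEF}, which is a superkey of neither fragment — lossy.
Dependency preservation: A → CE is not contained in any single fragment, but the restricted closure of its left-hand side across the fragments still reaches the right-hand side; the remaining FDs each lie inside some fragment. All dependencies are preserved.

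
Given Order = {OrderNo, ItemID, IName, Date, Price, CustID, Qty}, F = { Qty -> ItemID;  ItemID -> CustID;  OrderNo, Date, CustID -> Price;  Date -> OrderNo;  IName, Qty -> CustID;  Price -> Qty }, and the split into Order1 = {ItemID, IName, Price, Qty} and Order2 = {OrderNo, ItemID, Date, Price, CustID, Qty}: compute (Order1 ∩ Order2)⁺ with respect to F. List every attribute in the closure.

ItemID, Price, CustID, Qty

Order1 ∩ Order2 = {ItemID, Price, Qty}.
ItemID → CustID applies, adding CustID
Closure: {ItemID, Price, CustID, Qty}.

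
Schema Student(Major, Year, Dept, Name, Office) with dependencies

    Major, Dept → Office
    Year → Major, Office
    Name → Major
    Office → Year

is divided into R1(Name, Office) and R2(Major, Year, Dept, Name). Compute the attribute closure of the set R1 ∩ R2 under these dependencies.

R1 ∩ R2 = {Name}.
Name → Major applies, adding Major
Closure: {Major, Name}.

Major, Name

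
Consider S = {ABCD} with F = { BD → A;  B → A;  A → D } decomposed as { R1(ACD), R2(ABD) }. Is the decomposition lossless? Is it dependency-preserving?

Lossless test: (AD)⁺ = {AD}, which is a superkey of neither fragment — lossy.
Dependency preservation: every FD's attributes lie within a single fragment, so each can be enforced locally — preserved.

lossy but dependency-preserving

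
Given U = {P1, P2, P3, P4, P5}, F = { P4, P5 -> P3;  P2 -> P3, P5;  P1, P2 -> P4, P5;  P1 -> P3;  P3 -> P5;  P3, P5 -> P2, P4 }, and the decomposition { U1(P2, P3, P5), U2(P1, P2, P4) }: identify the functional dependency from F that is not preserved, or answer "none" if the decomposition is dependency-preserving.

Check P4, P5 → P3: no single fragment contains all of {P3, P4, P5}, and the restricted closure of {P4, P5} across the fragments never reaches {P3}.
P2 → P3, P5 is preserved.
P1, P2 → P4, P5 is preserved.
P1 → P3 is preserved.
P3 → P5 is preserved.
P3, P5 → P2, P4 is preserved.

P4, P5 -> P3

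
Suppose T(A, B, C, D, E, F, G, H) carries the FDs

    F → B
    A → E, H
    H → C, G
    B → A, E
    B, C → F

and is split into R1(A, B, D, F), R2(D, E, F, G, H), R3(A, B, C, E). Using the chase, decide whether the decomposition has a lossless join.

Chase test. Columns are A, B, C, D, E, F, G, H; row i has aⱼ where attribute j ∈ Ri, else bᵢⱼ.
Initial tableau (one row per fragment):
  row 1: a1 a2 b13 a4 b15 a6 b17 b18
  row 2: b21 b22 b23 a4 a5 a6 a7 a8
  row 3: a1 a2 a3 b34 a5 b36 b37 b38
Rows 1 and 2 agree on F; apply F→B and equate their B entries.
Rows 1 and 3 agree on A; apply A→E, H and equate their E, H entries.
Rows 1 and 3 agree on H; apply H→C, G and equate their C, G entries.
Rows 1 and 2 agree on B; apply B→A, E and equate their A, E entries.
Rows 1 and 3 agree on B, C; apply B, C→F and equate their F entries.
Rows 1 and 2 agree on A; apply A→E, H and equate their E, H entries.
Rows 1 and 2 agree on H; apply H→C, G and equate their C, G entries.
Row 1 is now all distinguished symbols — the join is lossless.

Yes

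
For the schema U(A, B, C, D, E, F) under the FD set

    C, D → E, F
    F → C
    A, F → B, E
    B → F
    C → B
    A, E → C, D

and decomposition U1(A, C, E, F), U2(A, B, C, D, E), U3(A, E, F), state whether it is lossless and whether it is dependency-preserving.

Lossless test (chase): Rows 1 and 3 agree on F; apply F→C and equate their C entries. Rows 1 and 3 agree on A, F; apply A, F→B, E and equate their B, E entries. Rows 1 and 2 agree on C; apply C→B and equate their B entries. Rows 1 and 2 agree on A, E; apply A, E→C, D and equate their C, D entries. Rows 1 and 3 agree on A, E; apply A, E→C, D and equate their C, D entries. Rows 1 and 2 agree on C, D; apply C, D→E, F and equate their E, F entries. Row 1 is now all distinguished symbols — the join is lossless.
Dependency preservation: C, D → E, F; A, F → B, E; B → F are not contained in any single fragment, but the restricted closure of each left-hand side across the fragments still reaches the right-hand side; the remaining FDs each lie inside some fragment. All dependencies are preserved.

lossless and dependency-preserving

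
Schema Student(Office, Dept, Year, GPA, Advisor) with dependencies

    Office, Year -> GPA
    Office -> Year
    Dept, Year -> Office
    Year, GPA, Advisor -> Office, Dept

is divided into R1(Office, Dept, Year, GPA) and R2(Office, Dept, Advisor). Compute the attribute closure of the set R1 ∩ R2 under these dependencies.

R1 ∩ R2 = {Office, Dept}.
Office → Year applies, adding Year
Office, Year → GPA applies, adding GPA
Closure: {Office, Dept, Year, GPA}.

Office, Dept, Year, GPA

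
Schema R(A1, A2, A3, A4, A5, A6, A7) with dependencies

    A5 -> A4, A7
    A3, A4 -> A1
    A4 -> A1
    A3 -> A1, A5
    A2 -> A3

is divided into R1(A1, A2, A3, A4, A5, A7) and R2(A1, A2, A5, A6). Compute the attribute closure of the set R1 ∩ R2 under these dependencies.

R1 ∩ R2 = {A1, A2, A5}.
A5 → A4, A7 applies, adding A4, A7
A2 → A3 applies, adding A3
Closure: {A1, A2, A3, A4, A5, A7}.

A1, A2, A3, A4, A5, A7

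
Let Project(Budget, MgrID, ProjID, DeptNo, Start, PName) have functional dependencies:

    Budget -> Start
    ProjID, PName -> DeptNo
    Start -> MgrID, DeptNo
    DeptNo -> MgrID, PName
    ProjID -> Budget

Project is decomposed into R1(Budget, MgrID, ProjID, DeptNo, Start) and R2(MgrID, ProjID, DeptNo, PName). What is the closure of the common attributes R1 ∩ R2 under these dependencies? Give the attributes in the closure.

R1 ∩ R2 = {MgrID, ProjID, DeptNo}.
DeptNo → MgrID, PName applies, adding PName
ProjID → Budget applies, adding Budget
Budget → Start applies, adding Start
Closure: {Budget, MgrID, ProjID, DeptNo, Start, PName}.

Budget, MgrID, ProjID, DeptNo, Start, PName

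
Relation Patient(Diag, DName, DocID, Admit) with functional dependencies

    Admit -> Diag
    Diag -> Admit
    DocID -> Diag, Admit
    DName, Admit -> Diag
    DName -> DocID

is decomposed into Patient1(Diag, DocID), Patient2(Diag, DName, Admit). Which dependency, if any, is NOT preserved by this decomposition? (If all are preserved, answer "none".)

Check DName → DocID: no single fragment contains all of {DName, DocID}, and the restricted closure of {DName} across the fragments never reaches {DocID}.
Admit → Diag is preserved.
Diag → Admit is preserved.
DocID → Diag, Admit is preserved.
DName, Admit → Diag is preserved.

DName -> DocID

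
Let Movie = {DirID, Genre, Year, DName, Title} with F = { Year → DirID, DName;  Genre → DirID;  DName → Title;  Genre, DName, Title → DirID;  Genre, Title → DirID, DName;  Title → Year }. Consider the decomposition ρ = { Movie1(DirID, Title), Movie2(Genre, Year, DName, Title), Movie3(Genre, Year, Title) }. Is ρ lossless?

Yes

Chase test. Columns are DirID, Genre, Year, DName, Title; row i has aⱼ where attribute j ∈ Moviei, else bᵢⱼ.
Initial tableau (one row per fragment):
  row 1: a1 b12 b13 b14 a5
  row 2: b21 a2 a3 a4 a5
  row 3: b31 a2 a3 b34 a5
Rows 2 and 3 agree on Year; apply Year→DirID, DName and equate their DirID, DName entries.
Rows 1 and 2 agree on Title; apply Title→Year and equate their Year entries.
Rows 1 and 2 agree on Year; apply Year→DirID, DName and equate their DirID, DName entries.
Row 2 is now all distinguished symbols — the join is lossless.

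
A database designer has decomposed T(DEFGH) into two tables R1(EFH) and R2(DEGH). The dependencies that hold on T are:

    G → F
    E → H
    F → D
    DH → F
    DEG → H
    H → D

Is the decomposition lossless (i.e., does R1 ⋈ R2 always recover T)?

Common attributes: R1 ∩ R2 = {EH}.
Closure of {EH}: H → D applies, adding D; DH → F applies, adding F. So (EH)⁺ = {DEFH}.
This closure contains every attribute of R1, so R1 ∩ R2 → R1. The join is lossless.

Yes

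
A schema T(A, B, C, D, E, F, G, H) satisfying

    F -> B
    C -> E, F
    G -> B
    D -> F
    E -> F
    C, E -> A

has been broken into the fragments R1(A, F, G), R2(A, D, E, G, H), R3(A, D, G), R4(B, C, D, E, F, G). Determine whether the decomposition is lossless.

No

Chase test. Columns are A, B, C, D, E, F, G, H; row i has aⱼ where attribute j ∈ Ri, else bᵢⱼ.
Initial tableau (one row per fragment):
  row 1: a1 b12 b13 b14 b15 a6 a7 b18
  row 2: a1 b22 b23 a4 a5 b26 a7 a8
  row 3: a1 b32 b33 a4 b35 b36 a7 b38
  row 4: b41 a2 a3 a4 a5 a6 a7 b48
Rows 1 and 4 agree on F; apply F→B and equate their B entries.
Rows 1 and 2 agree on G; apply G→B and equate their B entries.
Rows 1 and 3 agree on G; apply G→B and equate their B entries.
Rows 2 and 3 agree on D; apply D→F and equate their F entries.
Rows 2 and 4 agree on D; apply D→F and equate their F entries.
No row becomes fully distinguished — the join is lossy.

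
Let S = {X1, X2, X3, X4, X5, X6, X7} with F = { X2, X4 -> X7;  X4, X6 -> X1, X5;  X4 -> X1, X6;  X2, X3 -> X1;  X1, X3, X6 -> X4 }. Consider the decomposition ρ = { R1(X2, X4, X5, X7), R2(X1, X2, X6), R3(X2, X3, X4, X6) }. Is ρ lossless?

No

Chase test. Columns are X1, X2, X3, X4, X5, X6, X7; row i has aⱼ where attribute j ∈ Ri, else bᵢⱼ.
Initial tableau (one row per fragment):
  row 1: b11 a2 b13 a4 a5 b16 a7
  row 2: a1 a2 b23 b24 b25 a6 b27
  row 3: b31 a2 a3 a4 b35 a6 b37
Rows 1 and 3 agree on X2, X4; apply X2, X4→X7 and equate their X7 entries.
Rows 1 and 3 agree on X4; apply X4→X1, X6 and equate their X1, X6 entries.
Rows 1 and 3 agree on X4, X6; apply X4, X6→X1, X5 and equate their X1, X5 entries.
No row becomes fully distinguished — the join is lossy.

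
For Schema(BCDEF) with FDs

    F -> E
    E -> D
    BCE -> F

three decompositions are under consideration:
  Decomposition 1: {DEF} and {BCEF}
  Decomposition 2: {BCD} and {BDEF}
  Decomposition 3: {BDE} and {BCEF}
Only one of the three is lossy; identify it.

Decomposition 2

Decomposition 1: common = {EF}, closure = {DEF} → lossless.
Decomposition 2: common = {BD}, closure = {BD} → lossy.
Decomposition 3: common = {BE}, closure = {BDE} → lossless.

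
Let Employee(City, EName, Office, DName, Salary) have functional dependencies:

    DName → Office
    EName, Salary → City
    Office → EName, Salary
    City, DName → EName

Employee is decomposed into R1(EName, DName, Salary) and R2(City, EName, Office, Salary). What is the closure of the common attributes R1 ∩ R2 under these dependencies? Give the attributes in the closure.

City, EName, Salary

R1 ∩ R2 = {EName, Salary}.
EName, Salary → City applies, adding City
Closure: {City, EName, Salary}.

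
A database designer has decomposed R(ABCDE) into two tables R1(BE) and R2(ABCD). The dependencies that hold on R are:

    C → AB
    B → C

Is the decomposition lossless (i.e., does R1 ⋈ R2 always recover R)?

No

Common attributes: R1 ∩ R2 = {B}.
Closure of {B}: B → C applies, adding C; C → AB applies, adding A. So (B)⁺ = {ABC}.
The closure contains neither all of R1 = {BE} nor all of R2 = {ABCD}, so the common attributes are not a superkey of either fragment. The join is lossy.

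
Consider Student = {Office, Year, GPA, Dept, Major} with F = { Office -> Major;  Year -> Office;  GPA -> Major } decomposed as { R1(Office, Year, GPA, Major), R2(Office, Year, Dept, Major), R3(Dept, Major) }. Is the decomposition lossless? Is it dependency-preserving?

lossy but dependency-preserving

Lossless test (chase): applying each FD to every pair of rows produces no changes in the tableau, so no row becomes fully distinguished — the join is lossy.
Dependency preservation: every FD's attributes lie within a single fragment, so each can be enforced locally — preserved.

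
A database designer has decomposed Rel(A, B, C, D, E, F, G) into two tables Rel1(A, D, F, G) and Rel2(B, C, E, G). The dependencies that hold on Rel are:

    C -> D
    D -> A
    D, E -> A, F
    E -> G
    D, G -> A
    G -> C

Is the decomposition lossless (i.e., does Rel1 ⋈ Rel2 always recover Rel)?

Common attributes: Rel1 ∩ Rel2 = {G}.
Closure of {G}: G → C applies, adding C; C → D applies, adding D; D → A applies, adding A. So (G)⁺ = {A, C, D, G}.
The closure contains neither all of Rel1 = {A, D, F, G} nor all of Rel2 = {B, C, E, G}, so the common attributes are not a superkey of either fragment. The join is lossy.

No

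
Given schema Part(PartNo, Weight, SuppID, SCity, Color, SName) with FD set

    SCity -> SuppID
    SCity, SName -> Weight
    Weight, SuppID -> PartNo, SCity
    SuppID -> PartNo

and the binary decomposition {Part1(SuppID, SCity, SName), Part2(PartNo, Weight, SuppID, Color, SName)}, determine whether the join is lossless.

Common attributes: Part1 ∩ Part2 = {SuppID, SName}.
Closure of {SuppID, SName}: SuppID → PartNo applies, adding PartNo. So (SuppID, SName)⁺ = {PartNo, SuppID, SName}.
The closure contains neither all of Part1 = {SuppID, SCity, SName} nor all of Part2 = {PartNo, Weight, SuppID, Color, SName}, so the common attributes are not a superkey of either fragment. The join is lossy.

No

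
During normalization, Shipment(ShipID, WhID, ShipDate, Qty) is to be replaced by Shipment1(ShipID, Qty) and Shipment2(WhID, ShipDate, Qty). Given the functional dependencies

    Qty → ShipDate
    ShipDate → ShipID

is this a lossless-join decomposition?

Common attributes: Shipment1 ∩ Shipment2 = {Qty}.
Closure of {Qty}: Qty → ShipDate applies, adding ShipDate; ShipDate → ShipID applies, adding ShipID. So (Qty)⁺ = {ShipID, ShipDate, Qty}.
This closure contains every attribute of Shipment1, so Shipment1 ∩ Shipment2 → Shipment1. The join is lossless.

Yes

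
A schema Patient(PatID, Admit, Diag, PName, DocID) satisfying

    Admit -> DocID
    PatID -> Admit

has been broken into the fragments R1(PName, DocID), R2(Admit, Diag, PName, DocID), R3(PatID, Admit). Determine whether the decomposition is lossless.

Chase test. Columns are PatID, Admit, Diag, PName, DocID; row i has aⱼ where attribute j ∈ Ri, else bᵢⱼ.
Initial tableau (one row per fragment):
  row 1: b11 b12 b13 a4 a5
  row 2: b21 a2 a3 a4 a5
  row 3: a1 a2 b33 b34 b35
Rows 2 and 3 agree on Admit; apply Admit→DocID and equate their DocID entries.
No row becomes fully distinguished — the join is lossy.

No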